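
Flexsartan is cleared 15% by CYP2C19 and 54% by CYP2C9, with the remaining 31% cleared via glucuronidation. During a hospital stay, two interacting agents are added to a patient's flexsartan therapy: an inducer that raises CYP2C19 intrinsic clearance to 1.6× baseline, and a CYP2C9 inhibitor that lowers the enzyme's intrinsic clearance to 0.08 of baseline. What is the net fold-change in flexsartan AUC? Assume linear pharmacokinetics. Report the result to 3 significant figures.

CYP2C19: 0.15 × 1.6 = 0.24
CYP2C9: 0.54 × 0.08 = 0.0432
Other: 0.31 (unchanged)
Relative clearance = 0.24 + 0.0432 + 0.31 = 0.5932.
Because AUC varies inversely with clearance, the combined effect is 1 / 0.5932 = 1.69.

1.69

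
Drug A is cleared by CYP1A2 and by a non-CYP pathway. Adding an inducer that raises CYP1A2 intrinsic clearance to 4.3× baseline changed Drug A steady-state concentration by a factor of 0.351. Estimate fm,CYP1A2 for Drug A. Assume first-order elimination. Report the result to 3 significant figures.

0.560

Let x = fm,CYP1A2. Because steady-state concentration ∝ 1/CL, relative clearance rose to 1/0.351 = 2.849.
Setting x·4.3 + (1 − x) = 2.849 and solving: x = (2.849 − 1)/(4.3 − 1) = 0.560.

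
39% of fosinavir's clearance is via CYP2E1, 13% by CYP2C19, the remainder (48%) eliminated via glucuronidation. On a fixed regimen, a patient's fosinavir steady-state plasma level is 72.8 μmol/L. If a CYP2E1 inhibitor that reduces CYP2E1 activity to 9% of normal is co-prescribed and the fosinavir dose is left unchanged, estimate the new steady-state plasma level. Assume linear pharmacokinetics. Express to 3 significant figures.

The CYP2E1 pathway (39% of clearance) falls to 0.09× activity: 0.39 × 0.09 = 0.0351.
CYP2C19 (13%) and the residual 48% are unaffected.
Relative clearance = 0.0351 + 0.13 + 0.48 = 0.6451.
New steady-state plasma level = baseline ÷ relative clearance = 72.8 / 0.6451 = 113 μmol/L.

113 μmol/L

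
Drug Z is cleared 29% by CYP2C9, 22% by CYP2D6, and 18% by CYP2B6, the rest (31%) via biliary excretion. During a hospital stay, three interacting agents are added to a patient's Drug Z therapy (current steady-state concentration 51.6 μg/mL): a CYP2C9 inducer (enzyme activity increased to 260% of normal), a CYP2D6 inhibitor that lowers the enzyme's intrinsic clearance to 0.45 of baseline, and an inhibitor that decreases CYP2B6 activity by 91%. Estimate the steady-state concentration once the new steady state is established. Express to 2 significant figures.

44 μg/mL

The CYP2C9 pathway (29% of clearance) is boosted to 2.6× activity: 0.29 × 2.6 = 0.754.
The CYP2D6 pathway (22% of clearance) falls to 0.45× activity: 0.22 × 0.45 = 0.099.
The CYP2B6 pathway (18% of clearance) is reduced to 0.09× activity: 0.18 × 0.09 = 0.0162.
The remaining 31% of clearance is unaffected.
New clearance relative to baseline: 0.754 + 0.099 + 0.0162 + 0.31 = 1.1792.
Steady-state concentration ∝ 1/CL: new value = 51.6 / 1.1792 = 44 μg/mL.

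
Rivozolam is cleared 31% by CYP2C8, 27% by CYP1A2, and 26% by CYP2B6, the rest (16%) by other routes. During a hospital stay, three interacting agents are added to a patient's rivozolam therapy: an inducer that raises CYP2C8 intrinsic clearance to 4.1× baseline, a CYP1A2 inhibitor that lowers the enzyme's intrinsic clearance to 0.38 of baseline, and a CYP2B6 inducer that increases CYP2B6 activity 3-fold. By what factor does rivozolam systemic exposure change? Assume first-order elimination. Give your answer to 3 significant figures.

CYP2C8: 0.31 × 4.1 = 1.271
CYP1A2: 0.27 × 0.38 = 0.1026
CYP2B6: 0.26 × 3 = 0.78
Other: 0.16 (unchanged)
CL_new/CL_old = 1.271 + 0.1026 + 0.78 + 0.16 = 2.3136.
Systemic exposure ∝ 1/CL: fold-change = 1 / 2.3136 = 0.432.

0.432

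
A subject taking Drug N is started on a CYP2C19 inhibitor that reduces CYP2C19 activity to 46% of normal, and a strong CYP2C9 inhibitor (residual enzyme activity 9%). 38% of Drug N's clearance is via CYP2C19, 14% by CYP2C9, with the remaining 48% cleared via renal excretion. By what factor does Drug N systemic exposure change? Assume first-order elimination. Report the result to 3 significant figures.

1.50

CYP2C19: 0.38 × 0.46 = 0.1748
CYP2C9: 0.14 × 0.09 = 0.0126
Other: 0.48 (unchanged)
New clearance relative to baseline: 0.1748 + 0.0126 + 0.48 = 0.6674.
Because systemic exposure varies inversely with clearance, the combined effect is 1 / 0.6674 = 1.50.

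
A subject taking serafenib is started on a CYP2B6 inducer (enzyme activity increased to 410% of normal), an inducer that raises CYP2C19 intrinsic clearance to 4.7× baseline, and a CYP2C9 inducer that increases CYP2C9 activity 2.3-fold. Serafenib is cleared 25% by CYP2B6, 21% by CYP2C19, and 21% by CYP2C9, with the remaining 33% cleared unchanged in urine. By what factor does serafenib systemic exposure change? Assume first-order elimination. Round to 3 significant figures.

0.354

The CYP2B6 pathway (25% of clearance) increases to 4.1× activity: 0.25 × 4.1 = 1.025.
The CYP2C19 pathway (21% of clearance) is boosted to 4.7× activity: 0.21 × 4.7 = 0.987.
The CYP2C9 pathway (21% of clearance) is boosted to 2.3× activity: 0.21 × 2.3 = 0.483.
Non-CYP routes (33%) are unchanged.
CL_new/CL_old = 1.025 + 0.987 + 0.483 + 0.33 = 2.825.
Systemic exposure ∝ 1/CL: fold-change = 1 / 2.825 = 0.354.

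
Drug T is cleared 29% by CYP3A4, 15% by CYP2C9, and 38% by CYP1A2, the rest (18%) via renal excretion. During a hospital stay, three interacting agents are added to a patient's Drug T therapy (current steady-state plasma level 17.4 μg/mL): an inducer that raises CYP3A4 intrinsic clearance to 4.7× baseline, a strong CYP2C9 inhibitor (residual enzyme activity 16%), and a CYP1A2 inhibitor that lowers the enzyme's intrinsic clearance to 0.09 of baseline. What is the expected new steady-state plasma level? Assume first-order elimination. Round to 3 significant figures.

The CYP3A4 pathway (29% of clearance) rises to 4.7× activity: 0.29 × 4.7 = 1.363.
The CYP2C9 pathway (15% of clearance) drops to 0.16× activity: 0.15 × 0.16 = 0.024.
The CYP1A2 pathway (38% of clearance) drops to 0.09× activity: 0.38 × 0.09 = 0.0342.
Non-CYP routes (18%) are unchanged.
CL_new/CL_old = 1.363 + 0.024 + 0.0342 + 0.18 = 1.6012.
Dividing the baseline by the relative clearance: 17.4 / 1.6012 = 10.9 μg/mL.

10.9 μg/mL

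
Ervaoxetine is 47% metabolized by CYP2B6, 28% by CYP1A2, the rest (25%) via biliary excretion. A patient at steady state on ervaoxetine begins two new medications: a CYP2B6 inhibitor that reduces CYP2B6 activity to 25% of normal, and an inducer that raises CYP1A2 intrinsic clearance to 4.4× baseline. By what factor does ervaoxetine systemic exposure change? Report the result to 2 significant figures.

0.63

The CYP2B6 pathway (47% of clearance) is reduced to 0.25× activity: 0.47 × 0.25 = 0.1175.
The CYP1A2 pathway (28% of clearance) is boosted to 4.4× activity: 0.28 × 4.4 = 1.232.
Non-CYP routes (25%) are unchanged.
Relative clearance = 0.1175 + 1.232 + 0.25 = 1.5995.
Because systemic exposure varies inversely with clearance, the combined effect is 1 / 1.5995 = 0.63.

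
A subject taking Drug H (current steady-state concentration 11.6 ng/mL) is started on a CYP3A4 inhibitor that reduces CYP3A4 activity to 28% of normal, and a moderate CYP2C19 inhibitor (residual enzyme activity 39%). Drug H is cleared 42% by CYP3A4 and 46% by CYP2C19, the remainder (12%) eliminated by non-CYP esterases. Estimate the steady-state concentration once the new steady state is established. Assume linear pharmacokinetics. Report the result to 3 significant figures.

27.8 ng/mL

The CYP3A4 pathway (42% of clearance) is reduced to 0.28× activity: 0.42 × 0.28 = 0.1176.
The CYP2C19 pathway (46% of clearance) falls to 0.39× activity: 0.46 × 0.39 = 0.1794.
The remaining 12% of clearance is unaffected.
CL_new/CL_old = 0.1176 + 0.1794 + 0.12 = 0.417.
Dividing the baseline by the relative clearance: 11.6 / 0.417 = 27.8 ng/mL.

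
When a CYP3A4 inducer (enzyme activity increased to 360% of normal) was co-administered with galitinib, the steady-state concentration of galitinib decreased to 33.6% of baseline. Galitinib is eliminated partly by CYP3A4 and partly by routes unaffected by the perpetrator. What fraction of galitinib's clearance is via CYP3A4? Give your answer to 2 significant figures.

CL'/CL = 1 / 0.336 = 2.976
3.6·fm + (1 − fm) = 2.976
fm = (2.976 − 1) / (3.6 − 1) = 0.76

0.76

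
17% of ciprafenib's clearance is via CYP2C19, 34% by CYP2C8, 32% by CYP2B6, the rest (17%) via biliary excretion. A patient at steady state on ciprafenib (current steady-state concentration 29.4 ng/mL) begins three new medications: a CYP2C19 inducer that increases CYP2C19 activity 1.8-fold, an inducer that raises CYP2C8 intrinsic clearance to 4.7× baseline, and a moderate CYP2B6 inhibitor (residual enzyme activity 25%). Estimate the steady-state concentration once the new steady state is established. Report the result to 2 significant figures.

CYP2C19: 0.17 × 1.8 = 0.306
CYP2C8: 0.34 × 4.7 = 1.598
CYP2B6: 0.32 × 0.25 = 0.08
Other: 0.17 (unchanged)
Relative clearance = 0.306 + 1.598 + 0.08 + 0.17 = 2.154.
Steady-state concentration ∝ 1/CL: new value = 29.4 / 2.154 = 14 ng/mL.

14 ng/mL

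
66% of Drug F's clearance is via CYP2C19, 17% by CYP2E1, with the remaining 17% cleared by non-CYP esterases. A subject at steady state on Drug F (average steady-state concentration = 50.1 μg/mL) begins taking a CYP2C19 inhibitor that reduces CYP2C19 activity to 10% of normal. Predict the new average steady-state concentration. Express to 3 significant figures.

The CYP2C19 pathway (66% of clearance) is reduced to 0.1× activity: 0.66 × 0.1 = 0.066.
CYP2E1 (17%) and the residual 17% are unaffected.
New clearance relative to baseline: 0.066 + 0.17 + 0.17 = 0.406.
With dosing unchanged, average steady-state concentration scales as 1/CL: 50.1 / 0.406 = 123 μg/mL.

123 μg/mL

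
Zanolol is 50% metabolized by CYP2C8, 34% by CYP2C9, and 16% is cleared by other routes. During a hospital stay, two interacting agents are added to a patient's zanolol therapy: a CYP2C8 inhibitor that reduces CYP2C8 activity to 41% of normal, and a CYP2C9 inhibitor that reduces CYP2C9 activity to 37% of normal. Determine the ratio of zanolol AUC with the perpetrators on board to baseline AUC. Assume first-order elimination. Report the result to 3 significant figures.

2.04

CYP2C8: 0.5 × 0.41 = 0.205
CYP2C9: 0.34 × 0.37 = 0.1258
Other: 0.16 (unchanged)
New clearance relative to baseline: 0.205 + 0.1258 + 0.16 = 0.4908.
AUC ∝ 1/CL: fold-change = 1 / 0.4908 = 2.04.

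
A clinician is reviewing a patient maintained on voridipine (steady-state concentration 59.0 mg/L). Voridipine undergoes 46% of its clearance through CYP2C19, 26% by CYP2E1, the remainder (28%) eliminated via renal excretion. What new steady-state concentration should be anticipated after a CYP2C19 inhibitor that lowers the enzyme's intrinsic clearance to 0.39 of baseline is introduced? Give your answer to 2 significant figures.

CYP2C19: 0.46 × 0.39 = 0.1794
CYP2E1: 0.26 (unchanged)
Other: 0.28 (unchanged)
Relative clearance = 0.1794 + 0.26 + 0.28 = 0.7194.
New steady-state concentration = baseline ÷ relative clearance = 59.0 / 0.7194 = 82 mg/L.

82 mg/L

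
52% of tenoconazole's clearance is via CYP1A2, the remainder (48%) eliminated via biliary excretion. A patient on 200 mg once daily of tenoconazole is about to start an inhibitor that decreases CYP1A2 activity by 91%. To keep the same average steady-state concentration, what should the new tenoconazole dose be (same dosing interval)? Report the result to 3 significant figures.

The CYP1A2 pathway (52% of clearance) drops to 0.09× activity: 0.52 × 0.09 = 0.0468.
Non-CYP routes (48%) are unchanged.
Relative clearance = 0.0468 + 0.48 = 0.5268.
Exposure is unchanged when dose changes in proportion to clearance. New dose = 200 mg × 0.5268 = 105 mg.

105 mg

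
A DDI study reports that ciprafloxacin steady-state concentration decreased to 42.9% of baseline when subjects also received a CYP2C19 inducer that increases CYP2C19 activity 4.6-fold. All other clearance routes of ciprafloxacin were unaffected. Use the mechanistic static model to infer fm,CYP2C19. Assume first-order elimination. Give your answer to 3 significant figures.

Let fm be the CYP2C19 fraction. New clearance relative to baseline = fm × 4.6 + (1 − fm).
Steady-state concentration ratio = 1 / (new CL fraction), so new CL fraction = 1 / 0.429 = 2.331.
fm × 4.6 + 1 − fm = 2.331  ⇒  fm × (4.6 − 1) = 1.331  ⇒  fm = 0.370.

0.370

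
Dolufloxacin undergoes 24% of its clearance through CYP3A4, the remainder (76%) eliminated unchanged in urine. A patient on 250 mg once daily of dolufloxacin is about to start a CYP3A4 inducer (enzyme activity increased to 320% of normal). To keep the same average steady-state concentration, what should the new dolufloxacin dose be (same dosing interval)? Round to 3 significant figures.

382 mg

The CYP3A4 pathway (24% of clearance) rises to 3.2× activity: 0.24 × 3.2 = 0.768.
Non-CYP routes (76%) are unchanged.
New clearance relative to baseline: 0.768 + 0.76 = 1.528.
Exposure is unchanged when dose changes in proportion to clearance. New dose = 250 mg × 1.528 = 382 mg.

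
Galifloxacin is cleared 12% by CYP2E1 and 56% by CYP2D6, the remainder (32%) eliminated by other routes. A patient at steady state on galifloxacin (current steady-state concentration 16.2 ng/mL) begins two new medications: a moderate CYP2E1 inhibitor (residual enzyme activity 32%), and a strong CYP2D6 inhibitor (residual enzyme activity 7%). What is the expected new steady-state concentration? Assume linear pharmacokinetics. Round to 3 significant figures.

40.7 ng/mL

The CYP2E1 pathway (12% of clearance) is reduced to 0.32× activity: 0.12 × 0.32 = 0.0384.
The CYP2D6 pathway (56% of clearance) is reduced to 0.07× activity: 0.56 × 0.07 = 0.0392.
Non-CYP routes (32%) are unchanged.
Relative clearance = 0.0384 + 0.0392 + 0.32 = 0.3976.
Steady-state concentration ∝ 1/CL: new value = 16.2 / 0.3976 = 40.7 ng/mL.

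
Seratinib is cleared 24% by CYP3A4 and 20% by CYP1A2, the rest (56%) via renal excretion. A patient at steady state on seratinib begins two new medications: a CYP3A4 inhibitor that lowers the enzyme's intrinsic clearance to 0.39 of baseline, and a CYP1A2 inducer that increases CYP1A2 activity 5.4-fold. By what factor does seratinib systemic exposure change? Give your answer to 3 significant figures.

The CYP3A4 pathway (24% of clearance) falls to 0.39× activity: 0.24 × 0.39 = 0.0936.
The CYP1A2 pathway (20% of clearance) increases to 5.4× activity: 0.2 × 5.4 = 1.08.
The remaining 56% of clearance is unaffected.
CL_new/CL_old = 0.0936 + 1.08 + 0.56 = 1.7336.
Net systemic exposure ratio = 1 / 1.7336 = 0.577.

0.577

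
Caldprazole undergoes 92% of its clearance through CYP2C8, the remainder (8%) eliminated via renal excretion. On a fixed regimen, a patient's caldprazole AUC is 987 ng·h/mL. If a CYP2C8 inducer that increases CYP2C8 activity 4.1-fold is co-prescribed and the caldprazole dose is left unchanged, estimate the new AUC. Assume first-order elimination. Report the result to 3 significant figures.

256 ng·h/mL

CYP2C8: 0.92 × 4.1 = 3.772
Other: 0.08 (unchanged)
Relative clearance = 3.772 + 0.08 = 3.852.
New AUC = baseline ÷ relative clearance = 987 / 3.852 = 256 ng·h/mL.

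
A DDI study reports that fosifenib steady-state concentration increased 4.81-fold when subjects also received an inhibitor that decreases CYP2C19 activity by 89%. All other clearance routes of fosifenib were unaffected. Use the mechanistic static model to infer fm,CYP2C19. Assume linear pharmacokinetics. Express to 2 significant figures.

Let fm be the CYP2C19 fraction. New clearance relative to baseline = fm × 0.11 + (1 − fm).
Steady-state concentration ratio = 1 / (new CL fraction), so new CL fraction = 1 / 4.81 = 0.2079.
fm × 0.11 + 1 − fm = 0.2079  ⇒  fm × (0.11 − 1) = −0.7921  ⇒  fm = 0.89.

0.89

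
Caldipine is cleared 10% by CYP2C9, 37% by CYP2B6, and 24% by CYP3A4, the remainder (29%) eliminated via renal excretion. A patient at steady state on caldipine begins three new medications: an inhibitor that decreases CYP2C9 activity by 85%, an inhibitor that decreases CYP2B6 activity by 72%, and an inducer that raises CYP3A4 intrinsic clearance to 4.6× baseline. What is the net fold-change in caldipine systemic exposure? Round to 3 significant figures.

0.661

CYP2C9: 0.1 × 0.15 = 0.015
CYP2B6: 0.37 × 0.28 = 0.1036
CYP3A4: 0.24 × 4.6 = 1.104
Other: 0.29 (unchanged)
Relative clearance = 0.015 + 0.1036 + 1.104 + 0.29 = 1.5126.
Net systemic exposure ratio = 1 / 1.5126 = 0.661.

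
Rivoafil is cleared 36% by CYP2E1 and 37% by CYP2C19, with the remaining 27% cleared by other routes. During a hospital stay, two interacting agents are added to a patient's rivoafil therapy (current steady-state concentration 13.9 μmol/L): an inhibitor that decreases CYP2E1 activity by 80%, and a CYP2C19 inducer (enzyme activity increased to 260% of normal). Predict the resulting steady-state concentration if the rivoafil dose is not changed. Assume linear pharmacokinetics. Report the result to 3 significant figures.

10.7 μmol/L

The CYP2E1 pathway (36% of clearance) falls to 0.2× activity: 0.36 × 0.2 = 0.072.
The CYP2C19 pathway (37% of clearance) rises to 2.6× activity: 0.37 × 2.6 = 0.962.
The remaining 27% of clearance is unaffected.
Relative clearance = 0.072 + 0.962 + 0.27 = 1.304.
Dividing the baseline by the relative clearance: 13.9 / 1.304 = 10.7 μmol/L.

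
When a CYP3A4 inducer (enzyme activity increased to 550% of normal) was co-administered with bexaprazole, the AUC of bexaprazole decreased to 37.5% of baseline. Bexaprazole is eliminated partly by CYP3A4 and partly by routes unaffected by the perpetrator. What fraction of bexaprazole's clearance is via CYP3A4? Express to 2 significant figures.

0.37

Call the CYP3A4 fraction fm. After the interaction, CL_new/CL_old = fm × 5.5 + (1 − fm).
AUC ratio = 1 / (new CL fraction), so new CL fraction = 1 / 0.375 = 2.667.
fm × 5.5 + 1 − fm = 2.667  ⇒  fm × (5.5 − 1) = 1.667  ⇒  fm = 0.37.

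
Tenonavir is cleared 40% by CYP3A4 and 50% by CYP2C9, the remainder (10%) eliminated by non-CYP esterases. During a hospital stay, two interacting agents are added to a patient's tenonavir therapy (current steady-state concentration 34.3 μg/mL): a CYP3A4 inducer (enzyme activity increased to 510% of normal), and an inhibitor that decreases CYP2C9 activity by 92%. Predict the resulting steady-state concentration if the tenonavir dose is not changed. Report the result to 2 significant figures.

The CYP3A4 pathway (40% of clearance) increases to 5.1× activity: 0.4 × 5.1 = 2.04.
The CYP2C9 pathway (50% of clearance) falls to 0.08× activity: 0.5 × 0.08 = 0.04.
Non-CYP routes (10%) are unchanged.
New clearance relative to baseline: 2.04 + 0.04 + 0.1 = 2.18.
New steady-state concentration = 34.3 / 2.18 = 16 μg/mL (concentration scales inversely with clearance).

16 μg/mL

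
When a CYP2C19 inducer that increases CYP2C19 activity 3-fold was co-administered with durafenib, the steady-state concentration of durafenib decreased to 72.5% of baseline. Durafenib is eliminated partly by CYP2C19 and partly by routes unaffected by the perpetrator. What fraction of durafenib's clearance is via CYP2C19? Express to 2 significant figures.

Call the CYP2C19 fraction fm. After the interaction, CL_new/CL_old = fm × 3 + (1 − fm).
Steady-state concentration ratio = 1 / (new CL fraction), so new CL fraction = 1 / 0.725 = 1.379.
fm × 3 + 1 − fm = 1.379  ⇒  fm × (3 − 1) = 0.3793  ⇒  fm = 0.19.

0.19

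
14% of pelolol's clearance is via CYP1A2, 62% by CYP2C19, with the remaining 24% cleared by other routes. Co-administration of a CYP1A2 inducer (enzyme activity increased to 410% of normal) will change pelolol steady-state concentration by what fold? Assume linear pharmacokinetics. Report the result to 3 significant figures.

CYP1A2: 0.14 × 4.1 = 0.574
CYP2C19: 0.62 (unchanged)
Other: 0.24 (unchanged)
New clearance relative to baseline: 0.574 + 0.62 + 0.24 = 1.434.
Since steady-state concentration ∝ 1/CL, the ratio is 1 / 1.434 = 0.697.

0.697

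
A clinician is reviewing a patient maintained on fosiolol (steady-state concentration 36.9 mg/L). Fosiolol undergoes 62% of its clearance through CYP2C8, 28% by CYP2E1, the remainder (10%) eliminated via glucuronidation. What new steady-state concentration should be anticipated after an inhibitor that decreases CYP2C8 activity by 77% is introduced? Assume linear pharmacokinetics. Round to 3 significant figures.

CYP2C8: 0.62 × 0.23 = 0.1426
CYP2E1: 0.28 (unchanged)
Other: 0.1 (unchanged)
CL_new/CL_old = 0.1426 + 0.28 + 0.1 = 0.5226.
With dosing unchanged, steady-state concentration scales as 1/CL: 36.9 / 0.5226 = 70.6 mg/L.

70.6 mg/L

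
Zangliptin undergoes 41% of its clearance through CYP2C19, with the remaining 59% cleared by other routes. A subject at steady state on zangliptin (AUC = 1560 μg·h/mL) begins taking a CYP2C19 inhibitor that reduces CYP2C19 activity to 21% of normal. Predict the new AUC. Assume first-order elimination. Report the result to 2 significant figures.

2.3 × 10³ μg·h/mL

The CYP2C19 pathway (41% of clearance) is reduced to 0.21× activity: 0.41 × 0.21 = 0.0861.
The remaining 59% of clearance is unaffected.
CL_new/CL_old = 0.0861 + 0.59 = 0.6761.
AUC ∝ 1/CL, so new value = 1560 / 0.6761 = 2.3 × 10³ μg·h/mL.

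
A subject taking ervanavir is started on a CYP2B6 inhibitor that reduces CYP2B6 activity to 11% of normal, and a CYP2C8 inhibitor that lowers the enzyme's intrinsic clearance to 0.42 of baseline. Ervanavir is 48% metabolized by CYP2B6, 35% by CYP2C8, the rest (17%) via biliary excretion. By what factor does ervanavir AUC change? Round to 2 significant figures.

The CYP2B6 pathway (48% of clearance) is reduced to 0.11× activity: 0.48 × 0.11 = 0.0528.
The CYP2C8 pathway (35% of clearance) falls to 0.42× activity: 0.35 × 0.42 = 0.147.
The remaining 17% of clearance is unaffected.
Relative clearance = 0.0528 + 0.147 + 0.17 = 0.3698.
Because AUC varies inversely with clearance, the combined effect is 1 / 0.3698 = 2.7.

2.7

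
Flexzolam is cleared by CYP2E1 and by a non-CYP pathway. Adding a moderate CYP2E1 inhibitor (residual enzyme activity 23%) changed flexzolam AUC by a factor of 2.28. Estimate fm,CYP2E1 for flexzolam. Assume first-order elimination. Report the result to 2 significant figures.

CL'/CL = 1 / 2.28 = 0.4386
0.23·fm + (1 − fm) = 0.4386
fm = (0.4386 − 1) / (0.23 − 1) = 0.73

0.73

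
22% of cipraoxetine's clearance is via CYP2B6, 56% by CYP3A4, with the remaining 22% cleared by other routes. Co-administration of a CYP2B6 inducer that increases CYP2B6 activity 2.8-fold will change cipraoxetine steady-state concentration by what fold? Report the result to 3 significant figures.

0.716

The CYP2B6 pathway (22% of clearance) rises to 2.8× activity: 0.22 × 2.8 = 0.616.
CYP3A4 (56%) and the residual 22% are unaffected.
CL_new/CL_old = 0.616 + 0.56 + 0.22 = 1.396.
Steady-state concentration is inversely proportional to clearance, so the fold-change is 1 / 1.396 = 0.716.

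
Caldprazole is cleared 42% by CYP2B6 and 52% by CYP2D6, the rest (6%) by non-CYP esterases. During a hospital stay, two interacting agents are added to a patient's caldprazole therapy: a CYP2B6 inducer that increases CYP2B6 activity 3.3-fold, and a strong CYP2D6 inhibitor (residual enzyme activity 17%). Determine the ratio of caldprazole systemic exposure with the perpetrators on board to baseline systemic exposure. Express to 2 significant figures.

0.65

The CYP2B6 pathway (42% of clearance) is boosted to 3.3× activity: 0.42 × 3.3 = 1.386.
The CYP2D6 pathway (52% of clearance) drops to 0.17× activity: 0.52 × 0.17 = 0.0884.
The remaining 6% of clearance is unaffected.
CL_new/CL_old = 1.386 + 0.0884 + 0.06 = 1.5344.
Systemic exposure ∝ 1/CL: fold-change = 1 / 1.5344 = 0.65.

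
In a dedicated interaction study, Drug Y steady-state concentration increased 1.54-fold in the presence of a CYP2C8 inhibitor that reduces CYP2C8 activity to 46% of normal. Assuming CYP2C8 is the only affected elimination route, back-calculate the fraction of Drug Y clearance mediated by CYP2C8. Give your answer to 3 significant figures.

Write x for the fraction cleared via CYP2C8. The observed steady-state concentration change means clearance fell to 1/1.54 = 0.6494 of baseline.
Setting x·0.46 + (1 − x) = 0.6494 and solving: x = (0.6494 − 1)/(0.46 − 1) = 0.649.

0.649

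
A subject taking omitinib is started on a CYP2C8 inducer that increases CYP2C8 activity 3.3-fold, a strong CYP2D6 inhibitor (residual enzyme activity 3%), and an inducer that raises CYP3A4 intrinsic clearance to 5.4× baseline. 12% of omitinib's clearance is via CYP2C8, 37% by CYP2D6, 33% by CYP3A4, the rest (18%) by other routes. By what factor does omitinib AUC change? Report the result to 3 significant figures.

CYP2C8: 0.12 × 3.3 = 0.396
CYP2D6: 0.37 × 0.03 = 0.0111
CYP3A4: 0.33 × 5.4 = 1.782
Other: 0.18 (unchanged)
New clearance relative to baseline: 0.396 + 0.0111 + 1.782 + 0.18 = 2.3691.
AUC ∝ 1/CL: fold-change = 1 / 2.3691 = 0.422.

0.422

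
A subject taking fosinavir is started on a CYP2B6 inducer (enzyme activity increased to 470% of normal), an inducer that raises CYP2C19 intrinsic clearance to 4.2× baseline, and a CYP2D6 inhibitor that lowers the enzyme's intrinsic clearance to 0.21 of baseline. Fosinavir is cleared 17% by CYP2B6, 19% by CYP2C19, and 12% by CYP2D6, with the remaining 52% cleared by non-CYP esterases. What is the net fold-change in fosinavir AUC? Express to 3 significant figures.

0.467

CYP2B6: 0.17 × 4.7 = 0.799
CYP2C19: 0.19 × 4.2 = 0.798
CYP2D6: 0.12 × 0.21 = 0.0252
Other: 0.52 (unchanged)
CL_new/CL_old = 0.799 + 0.798 + 0.0252 + 0.52 = 2.1422.
Net AUC ratio = 1 / 2.1422 = 0.467.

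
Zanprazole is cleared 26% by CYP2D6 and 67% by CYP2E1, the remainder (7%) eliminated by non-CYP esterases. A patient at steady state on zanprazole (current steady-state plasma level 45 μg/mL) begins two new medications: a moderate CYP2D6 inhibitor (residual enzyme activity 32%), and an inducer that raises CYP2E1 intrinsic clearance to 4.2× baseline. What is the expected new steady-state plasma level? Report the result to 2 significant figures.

15 μg/mL

CYP2D6: 0.26 × 0.32 = 0.0832
CYP2E1: 0.67 × 4.2 = 2.814
Other: 0.07 (unchanged)
Relative clearance = 0.0832 + 2.814 + 0.07 = 2.9672.
Dividing the baseline by the relative clearance: 45 / 2.9672 = 15 μg/mL.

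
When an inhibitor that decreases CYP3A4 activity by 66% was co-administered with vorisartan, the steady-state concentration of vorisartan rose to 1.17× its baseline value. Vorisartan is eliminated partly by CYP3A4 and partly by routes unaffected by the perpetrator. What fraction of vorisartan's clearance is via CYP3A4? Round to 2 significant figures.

Let x = fm,CYP3A4. Because steady-state concentration ∝ 1/CL, relative clearance fell to 1/1.17 = 0.8547.
Setting x·0.34 + (1 − x) = 0.8547 and solving: x = (0.8547 − 1)/(0.34 − 1) = 0.22.

0.22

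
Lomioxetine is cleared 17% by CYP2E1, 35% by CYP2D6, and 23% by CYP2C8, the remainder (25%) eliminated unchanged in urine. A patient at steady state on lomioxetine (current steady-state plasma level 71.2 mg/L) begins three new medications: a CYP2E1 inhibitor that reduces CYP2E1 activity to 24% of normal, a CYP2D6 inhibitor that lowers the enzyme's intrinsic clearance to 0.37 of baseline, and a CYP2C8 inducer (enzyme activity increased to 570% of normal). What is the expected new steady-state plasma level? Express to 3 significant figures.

41.1 mg/L

The CYP2E1 pathway (17% of clearance) is reduced to 0.24× activity: 0.17 × 0.24 = 0.0408.
The CYP2D6 pathway (35% of clearance) falls to 0.37× activity: 0.35 × 0.37 = 0.1295.
The CYP2C8 pathway (23% of clearance) increases to 5.7× activity: 0.23 × 5.7 = 1.311.
The remaining 25% of clearance is unaffected.
New clearance relative to baseline: 0.0408 + 0.1295 + 1.311 + 0.25 = 1.7313.
Steady-state plasma level ∝ 1/CL: new value = 71.2 / 1.7313 = 41.1 mg/L.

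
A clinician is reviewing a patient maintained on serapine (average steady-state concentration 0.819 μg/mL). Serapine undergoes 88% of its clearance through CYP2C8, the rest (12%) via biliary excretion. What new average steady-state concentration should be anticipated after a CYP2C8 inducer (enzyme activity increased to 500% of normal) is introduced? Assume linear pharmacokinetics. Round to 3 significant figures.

CYP2C8: 0.88 × 5 = 4.4
Other: 0.12 (unchanged)
CL_new/CL_old = 4.4 + 0.12 = 4.52.
New average steady-state concentration = baseline ÷ relative clearance = 0.819 / 4.52 = 0.181 μg/mL.

0.181 μg/mL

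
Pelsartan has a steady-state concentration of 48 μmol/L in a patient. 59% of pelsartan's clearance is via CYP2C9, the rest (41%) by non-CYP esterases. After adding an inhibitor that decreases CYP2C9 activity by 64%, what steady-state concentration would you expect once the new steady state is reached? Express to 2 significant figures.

The CYP2C9 pathway (59% of clearance) is reduced to 0.36× activity: 0.59 × 0.36 = 0.2124.
The remaining 41% of clearance is unaffected.
New clearance relative to baseline: 0.2124 + 0.41 = 0.6224.
Steady-state concentration ∝ 1/CL, so new value = 48 / 0.6224 = 77 μmol/L.

77 μmol/L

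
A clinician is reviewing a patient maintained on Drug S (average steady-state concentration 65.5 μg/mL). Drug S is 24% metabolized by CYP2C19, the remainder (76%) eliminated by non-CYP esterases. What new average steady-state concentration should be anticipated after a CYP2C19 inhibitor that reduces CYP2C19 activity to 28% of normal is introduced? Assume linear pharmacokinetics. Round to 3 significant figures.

79.2 μg/mL

The CYP2C19 pathway (24% of clearance) falls to 0.28× activity: 0.24 × 0.28 = 0.0672.
The remaining 76% of clearance is unaffected.
Relative clearance = 0.0672 + 0.76 = 0.8272.
New average steady-state concentration = baseline ÷ relative clearance = 65.5 / 0.8272 = 79.2 μg/mL.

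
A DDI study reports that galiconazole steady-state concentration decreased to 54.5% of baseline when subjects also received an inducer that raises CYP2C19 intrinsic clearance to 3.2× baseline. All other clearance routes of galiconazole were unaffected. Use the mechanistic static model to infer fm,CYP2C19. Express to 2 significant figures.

Let fm be the CYP2C19 fraction. New clearance relative to baseline = fm × 3.2 + (1 − fm).
Steady-state concentration ratio = 1 / (new CL fraction), so new CL fraction = 1 / 0.545 = 1.835.
fm × 3.2 + 1 − fm = 1.835  ⇒  fm × (3.2 − 1) = 0.8349  ⇒  fm = 0.38.

0.38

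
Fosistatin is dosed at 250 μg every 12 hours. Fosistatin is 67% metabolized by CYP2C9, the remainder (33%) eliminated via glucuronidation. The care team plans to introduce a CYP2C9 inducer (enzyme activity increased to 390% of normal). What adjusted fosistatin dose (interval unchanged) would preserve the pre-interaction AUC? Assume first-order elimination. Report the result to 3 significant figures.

The CYP2C9 pathway (67% of clearance) rises to 3.9× activity: 0.67 × 3.9 = 2.613.
Non-CYP routes (33%) are unchanged.
Relative clearance = 2.613 + 0.33 = 2.943.
To maintain the same steady-state level, dose must scale with clearance: new dose = 250 × 2.943 = 736 μg.

736 μg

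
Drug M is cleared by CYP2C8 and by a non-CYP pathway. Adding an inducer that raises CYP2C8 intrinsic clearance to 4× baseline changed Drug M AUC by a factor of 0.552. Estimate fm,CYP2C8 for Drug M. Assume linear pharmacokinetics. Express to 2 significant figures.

0.27

Let x = fm,CYP2C8. Because AUC ∝ 1/CL, relative clearance rose to 1/0.552 = 1.812.
Setting x·4 + (1 − x) = 1.812 and solving: x = (1.812 − 1)/(4 − 1) = 0.27.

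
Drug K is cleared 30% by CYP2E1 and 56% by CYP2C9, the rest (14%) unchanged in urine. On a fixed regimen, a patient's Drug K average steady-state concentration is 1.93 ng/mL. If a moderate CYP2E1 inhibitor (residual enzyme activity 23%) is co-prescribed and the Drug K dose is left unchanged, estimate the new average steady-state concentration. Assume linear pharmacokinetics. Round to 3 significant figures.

The CYP2E1 pathway (30% of clearance) is reduced to 0.23× activity: 0.3 × 0.23 = 0.069.
CYP2C9 (56%) and the residual 14% are unaffected.
Relative clearance = 0.069 + 0.56 + 0.14 = 0.769.
New average steady-state concentration = baseline ÷ relative clearance = 1.93 / 0.769 = 2.51 ng/mL.

2.51 ng/mL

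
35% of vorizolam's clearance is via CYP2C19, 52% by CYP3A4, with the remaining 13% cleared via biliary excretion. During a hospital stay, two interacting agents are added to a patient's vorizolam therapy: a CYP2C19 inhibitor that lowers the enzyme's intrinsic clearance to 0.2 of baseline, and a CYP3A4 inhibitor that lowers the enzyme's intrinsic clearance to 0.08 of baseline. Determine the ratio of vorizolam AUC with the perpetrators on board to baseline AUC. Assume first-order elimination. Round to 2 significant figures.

The CYP2C19 pathway (35% of clearance) is reduced to 0.2× activity: 0.35 × 0.2 = 0.07.
The CYP3A4 pathway (52% of clearance) is reduced to 0.08× activity: 0.52 × 0.08 = 0.0416.
Non-CYP routes (13%) are unchanged.
CL_new/CL_old = 0.07 + 0.0416 + 0.13 = 0.2416.
Because AUC varies inversely with clearance, the combined effect is 1 / 0.2416 = 4.1.

4.1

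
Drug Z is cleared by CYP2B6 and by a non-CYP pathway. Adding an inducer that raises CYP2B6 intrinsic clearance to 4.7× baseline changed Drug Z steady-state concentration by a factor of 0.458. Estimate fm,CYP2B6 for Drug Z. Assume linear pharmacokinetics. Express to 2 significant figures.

CL'/CL = 1 / 0.458 = 2.183
4.7·fm + (1 − fm) = 2.183
fm = (2.183 − 1) / (4.7 − 1) = 0.32

0.32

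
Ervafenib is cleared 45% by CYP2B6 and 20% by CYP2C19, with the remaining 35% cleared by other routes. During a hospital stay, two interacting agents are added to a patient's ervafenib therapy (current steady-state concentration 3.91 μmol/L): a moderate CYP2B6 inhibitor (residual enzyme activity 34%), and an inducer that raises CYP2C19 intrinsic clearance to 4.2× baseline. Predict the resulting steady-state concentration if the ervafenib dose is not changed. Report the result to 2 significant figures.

CYP2B6: 0.45 × 0.34 = 0.153
CYP2C19: 0.2 × 4.2 = 0.84
Other: 0.35 (unchanged)
CL_new/CL_old = 0.153 + 0.84 + 0.35 = 1.343.
New steady-state concentration = 3.91 / 1.343 = 2.9 μmol/L (concentration scales inversely with clearance).

2.9 μmol/L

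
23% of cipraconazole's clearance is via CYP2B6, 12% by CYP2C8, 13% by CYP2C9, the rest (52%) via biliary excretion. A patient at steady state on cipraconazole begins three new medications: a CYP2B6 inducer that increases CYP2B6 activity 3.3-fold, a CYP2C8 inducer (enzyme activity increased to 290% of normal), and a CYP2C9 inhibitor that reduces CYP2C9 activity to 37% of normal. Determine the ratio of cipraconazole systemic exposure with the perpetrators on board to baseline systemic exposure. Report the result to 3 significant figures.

CYP2B6: 0.23 × 3.3 = 0.759
CYP2C8: 0.12 × 2.9 = 0.348
CYP2C9: 0.13 × 0.37 = 0.0481
Other: 0.52 (unchanged)
Relative clearance = 0.759 + 0.348 + 0.0481 + 0.52 = 1.6751.
Systemic exposure ∝ 1/CL: fold-change = 1 / 1.6751 = 0.597.

0.597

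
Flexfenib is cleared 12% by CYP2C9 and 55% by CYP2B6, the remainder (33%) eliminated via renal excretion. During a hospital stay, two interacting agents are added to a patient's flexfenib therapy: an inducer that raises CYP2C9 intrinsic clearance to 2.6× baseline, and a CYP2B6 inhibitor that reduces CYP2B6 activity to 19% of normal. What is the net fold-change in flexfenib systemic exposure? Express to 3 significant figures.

The CYP2C9 pathway (12% of clearance) increases to 2.6× activity: 0.12 × 2.6 = 0.312.
The CYP2B6 pathway (55% of clearance) drops to 0.19× activity: 0.55 × 0.19 = 0.1045.
The remaining 33% of clearance is unaffected.
New clearance relative to baseline: 0.312 + 0.1045 + 0.33 = 0.7465.
Because systemic exposure varies inversely with clearance, the combined effect is 1 / 0.7465 = 1.34.

1.34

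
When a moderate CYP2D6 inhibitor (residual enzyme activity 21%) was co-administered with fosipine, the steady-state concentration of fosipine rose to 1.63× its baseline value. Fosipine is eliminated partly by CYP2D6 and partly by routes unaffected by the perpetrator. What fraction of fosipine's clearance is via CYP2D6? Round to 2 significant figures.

0.49

CL'/CL = 1 / 1.63 = 0.6135
0.21·fm + (1 − fm) = 0.6135
fm = (0.6135 − 1) / (0.21 − 1) = 0.49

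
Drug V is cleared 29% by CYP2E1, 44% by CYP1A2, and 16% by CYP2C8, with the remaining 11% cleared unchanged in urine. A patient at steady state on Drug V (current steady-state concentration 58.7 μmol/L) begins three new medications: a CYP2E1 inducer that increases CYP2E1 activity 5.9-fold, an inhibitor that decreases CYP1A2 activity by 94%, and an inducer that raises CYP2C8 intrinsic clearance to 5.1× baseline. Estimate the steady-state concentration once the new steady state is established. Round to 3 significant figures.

22.0 μmol/L

The CYP2E1 pathway (29% of clearance) is boosted to 5.9× activity: 0.29 × 5.9 = 1.711.
The CYP1A2 pathway (44% of clearance) is reduced to 0.06× activity: 0.44 × 0.06 = 0.0264.
The CYP2C8 pathway (16% of clearance) is boosted to 5.1× activity: 0.16 × 5.1 = 0.816.
The remaining 11% of clearance is unaffected.
New clearance relative to baseline: 1.711 + 0.0264 + 0.816 + 0.11 = 2.6634.
Steady-state concentration ∝ 1/CL: new value = 58.7 / 2.6634 = 22.0 μmol/L.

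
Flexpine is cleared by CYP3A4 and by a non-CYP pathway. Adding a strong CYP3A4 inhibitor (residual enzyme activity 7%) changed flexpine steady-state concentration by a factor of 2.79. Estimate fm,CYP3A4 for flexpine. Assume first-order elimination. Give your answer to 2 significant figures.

0.69

Write x for the fraction cleared via CYP3A4. The observed steady-state concentration change means clearance fell to 1/2.79 = 0.3584 of baseline.
Setting x·0.07 + (1 − x) = 0.3584 and solving: x = (0.3584 − 1)/(0.07 − 1) = 0.69.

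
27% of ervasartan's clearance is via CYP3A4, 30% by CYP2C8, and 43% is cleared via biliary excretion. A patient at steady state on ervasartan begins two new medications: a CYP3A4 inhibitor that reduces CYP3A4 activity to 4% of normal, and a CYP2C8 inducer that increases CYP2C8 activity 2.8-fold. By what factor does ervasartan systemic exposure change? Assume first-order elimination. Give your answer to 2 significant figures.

The CYP3A4 pathway (27% of clearance) is reduced to 0.04× activity: 0.27 × 0.04 = 0.0108.
The CYP2C8 pathway (30% of clearance) is boosted to 2.8× activity: 0.3 × 2.8 = 0.84.
Non-CYP routes (43%) are unchanged.
New clearance relative to baseline: 0.0108 + 0.84 + 0.43 = 1.2808.
Systemic exposure ∝ 1/CL: fold-change = 1 / 1.2808 = 0.78.

0.78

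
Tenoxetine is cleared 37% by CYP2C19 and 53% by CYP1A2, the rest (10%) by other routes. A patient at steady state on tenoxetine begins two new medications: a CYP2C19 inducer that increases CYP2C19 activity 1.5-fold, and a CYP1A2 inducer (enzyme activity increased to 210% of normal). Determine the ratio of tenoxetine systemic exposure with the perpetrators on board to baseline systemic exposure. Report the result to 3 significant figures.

CYP2C19: 0.37 × 1.5 = 0.555
CYP1A2: 0.53 × 2.1 = 1.113
Other: 0.1 (unchanged)
New clearance relative to baseline: 0.555 + 1.113 + 0.1 = 1.768.
Net systemic exposure ratio = 1 / 1.768 = 0.566.

0.566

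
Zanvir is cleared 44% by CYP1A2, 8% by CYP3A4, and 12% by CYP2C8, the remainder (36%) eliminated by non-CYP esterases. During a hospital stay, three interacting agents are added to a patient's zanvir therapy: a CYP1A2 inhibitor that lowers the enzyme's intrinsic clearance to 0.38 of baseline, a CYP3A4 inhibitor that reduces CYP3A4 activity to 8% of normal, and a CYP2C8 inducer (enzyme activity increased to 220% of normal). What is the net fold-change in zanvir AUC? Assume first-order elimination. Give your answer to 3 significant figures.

1.25

The CYP1A2 pathway (44% of clearance) is reduced to 0.38× activity: 0.44 × 0.38 = 0.1672.
The CYP3A4 pathway (8% of clearance) is reduced to 0.08× activity: 0.08 × 0.08 = 0.0064.
The CYP2C8 pathway (12% of clearance) rises to 2.2× activity: 0.12 × 2.2 = 0.264.
The remaining 36% of clearance is unaffected.
CL_new/CL_old = 0.1672 + 0.0064 + 0.264 + 0.36 = 0.7976.
AUC ∝ 1/CL: fold-change = 1 / 0.7976 = 1.25.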